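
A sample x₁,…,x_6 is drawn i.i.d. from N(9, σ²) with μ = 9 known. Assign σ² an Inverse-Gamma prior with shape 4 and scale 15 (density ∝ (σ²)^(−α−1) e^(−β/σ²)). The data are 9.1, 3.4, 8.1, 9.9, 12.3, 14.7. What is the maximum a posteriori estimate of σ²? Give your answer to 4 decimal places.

Sum of squared deviations about the known mean: SS = (9.1−9)² + (3.4−9)² + (8.1−9)² + (9.9−9)² + (12.3−9)² + (14.7−9)² = 76.37.
The Normal likelihood contributes (σ²)^(−n/2) exp(−SS/(2σ²)), so the posterior is Inverse-Gamma(α + n/2, β + SS/2) = Inverse-Gamma(7, 53.185).
The mode of Inverse-Gamma(a, b) is b/(a+1) = 53.185/8 ≈ 6.6481.

σ̂²_MAP = 6.6481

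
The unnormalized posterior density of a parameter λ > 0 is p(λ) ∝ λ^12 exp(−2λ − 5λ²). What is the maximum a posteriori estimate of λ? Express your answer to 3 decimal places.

λ̂_MAP = 1.000

ℓ'(λ) = 12/λ − 2 − 10λ. Setting this to zero and multiplying by λ: 10λ² + 2λ − 12 = 0.
λ = (−2 + √(2² + 4·10·12)) / (2·10) = (−2 + √484) / 20 = (−2 + 22)/20 = 1.
ℓ''(λ) = −12/λ² − 10 < 0, confirming a maximum.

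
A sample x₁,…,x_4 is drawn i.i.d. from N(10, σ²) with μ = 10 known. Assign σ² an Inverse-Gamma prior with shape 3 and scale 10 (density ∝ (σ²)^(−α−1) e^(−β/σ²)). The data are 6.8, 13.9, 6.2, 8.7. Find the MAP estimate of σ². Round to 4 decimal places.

σ̂²_MAP = 5.1317

Sum of squared deviations about the known mean: SS = (6.8−10)² + (13.9−10)² + (6.2−10)² + (8.7−10)² = 41.58.
The Normal likelihood contributes (σ²)^(−n/2) exp(−SS/(2σ²)), so the posterior is Inverse-Gamma(α + n/2, β + SS/2) = Inverse-Gamma(5, 30.79).
The mode of Inverse-Gamma(a, b) is b/(a+1) = 30.79/6 ≈ 5.1317.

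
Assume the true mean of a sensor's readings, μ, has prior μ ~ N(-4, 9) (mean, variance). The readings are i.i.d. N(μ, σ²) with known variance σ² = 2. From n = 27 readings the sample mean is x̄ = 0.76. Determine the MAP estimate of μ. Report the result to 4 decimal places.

n = 27, x̄ = 0.76.
For a Normal prior and Normal likelihood with known variance, the posterior is Normal; its mode equals its mean, the precision-weighted average.
Prior precision 1/σ₀² = 1/9; data precision n/σ² = 27/2 = 13.5.
μ̂ = ((1/9)·(-4) + 13.5·0.76) / (1/9 + 13.5) = (4417/450)/(245/18) = 631/875 ≈ 0.7211.

μ̂_MAP = 0.7211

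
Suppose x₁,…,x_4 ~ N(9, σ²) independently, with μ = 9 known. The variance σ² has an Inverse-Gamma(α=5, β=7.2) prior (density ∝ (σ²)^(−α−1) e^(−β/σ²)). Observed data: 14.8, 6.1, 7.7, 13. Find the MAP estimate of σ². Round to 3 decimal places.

σ̂²_MAP = 4.634

Sum of squared deviations about the known mean: SS = (14.8−9)² + (6.1−9)² + (7.7−9)² + (13−9)² = 59.74.
The Normal likelihood contributes (σ²)^(−n/2) exp(−SS/(2σ²)), so the posterior is Inverse-Gamma(α + n/2, β + SS/2) = Inverse-Gamma(7, 37.07).
The mode of Inverse-Gamma(a, b) is b/(a+1) = 37.07/8 ≈ 4.634.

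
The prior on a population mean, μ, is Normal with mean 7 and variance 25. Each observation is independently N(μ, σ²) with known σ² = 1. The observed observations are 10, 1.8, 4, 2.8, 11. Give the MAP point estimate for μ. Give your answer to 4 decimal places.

μ̂_MAP = 5.9286

n = 5; x̄ = (10 + 1.8 + 4 + 2.8 + 11)/5 = 29.6/5 = 5.92.
For a Normal prior and Normal likelihood with known variance, the posterior is Normal; its mode equals its mean, the precision-weighted average.
Prior precision 1/σ₀² = 1/25 = 0.04; data precision n/σ² = 5/1 = 5.
μ̂ = (0.04·7 + 5·5.92) / (0.04 + 5) = 29.88/5.04 = 83/14 ≈ 5.9286.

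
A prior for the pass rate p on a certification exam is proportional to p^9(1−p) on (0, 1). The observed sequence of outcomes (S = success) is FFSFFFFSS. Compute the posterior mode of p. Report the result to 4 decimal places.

The prior density ∝ p^9(1−p)^1 is the kernel of Beta(10, 2).
Data: 3 successes in 9 trials (from the sequence). The binomial likelihood contributes p^3(1−p)^6, so the posterior is Beta(10+3, 2+6) = Beta(13, 8).
For Beta(a, b) with a, b > 1 the mode is (a−1)/(a+b−2) = 12/19 ≈ 0.6316.

p̂_MAP = 0.6316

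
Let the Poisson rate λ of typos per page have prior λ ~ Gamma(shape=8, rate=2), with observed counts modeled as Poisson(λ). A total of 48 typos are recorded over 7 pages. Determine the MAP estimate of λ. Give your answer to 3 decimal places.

λ̂_MAP = 6.111

Σxᵢ = 48, n = 7.
Posterior ∝ λ^7e^(−2λ) · λ^48e^(−7λ) = λ^55e^(−9λ), i.e. Gamma(shape=56, rate=9).
The mode of a Gamma(a, b) with a ≥ 1 (shape–rate) is (a−1)/b = 55/9 ≈ 6.111.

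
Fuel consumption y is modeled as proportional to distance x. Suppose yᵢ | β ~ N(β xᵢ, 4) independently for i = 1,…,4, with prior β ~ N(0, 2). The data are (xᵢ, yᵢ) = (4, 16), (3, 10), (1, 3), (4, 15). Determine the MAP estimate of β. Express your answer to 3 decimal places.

log p(β | y) = −Σ(yᵢ − βxᵢ)²/(2·4) − β²/(2·2) + const.
Setting the derivative to zero: Σxᵢ(yᵢ − βxᵢ)/4 − β/2 = 0, so β = Σxᵢyᵢ / (Σxᵢ² + σ²/τ²).
Σxᵢyᵢ = 4·16 + 3·10 + 1·3 + 4·15 = 157; Σxᵢ² = 42; σ²/τ² = 2.
β̂_MAP = 157 / (42 + 2) = 157/44 ≈ 3.568.

β̂_MAP = 3.568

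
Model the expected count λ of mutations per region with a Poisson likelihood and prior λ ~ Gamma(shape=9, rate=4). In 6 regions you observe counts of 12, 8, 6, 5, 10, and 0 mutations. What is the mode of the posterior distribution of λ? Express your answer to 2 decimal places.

Σxᵢ = 12+8+6+5+10+0 = 41, with n = 6.
Posterior ∝ λ^8e^(−4λ) · λ^41e^(−6λ) = λ^49e^(−10λ), i.e. Gamma(shape=50, rate=10).
The mode of a Gamma(a, b) with a ≥ 1 (shape–rate) is (a−1)/b = 49/10 ≈ 4.90.

λ̂_MAP = 4.90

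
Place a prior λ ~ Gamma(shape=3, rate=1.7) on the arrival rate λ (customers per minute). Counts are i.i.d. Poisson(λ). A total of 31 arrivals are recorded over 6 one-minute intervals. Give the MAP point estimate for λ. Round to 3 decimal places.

Σxᵢ = 31, n = 6.
Posterior ∝ λ^2e^(−1.7λ) · λ^31e^(−6λ) = λ^33e^(−7.7λ), i.e. Gamma(shape=34, rate=7.7).
The mode of a Gamma(a, b) with a ≥ 1 (shape–rate) is (a−1)/b = 33/7.7 ≈ 4.286.

λ̂_MAP = 4.286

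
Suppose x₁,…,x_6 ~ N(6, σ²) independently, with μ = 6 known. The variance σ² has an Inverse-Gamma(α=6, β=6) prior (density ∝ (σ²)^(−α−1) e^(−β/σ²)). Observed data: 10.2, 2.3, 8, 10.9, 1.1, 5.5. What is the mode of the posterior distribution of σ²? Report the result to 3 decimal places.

Sum of squared deviations about the known mean: SS = (10.2−6)² + (2.3−6)² + (8−6)² + (10.9−6)² + (1.1−6)² + (5.5−6)² = 83.6.
The Normal likelihood contributes (σ²)^(−n/2) exp(−SS/(2σ²)), so the posterior is Inverse-Gamma(α + n/2, β + SS/2) = Inverse-Gamma(9, 47.8).
The mode of Inverse-Gamma(a, b) is b/(a+1) = 47.8/10 ≈ 4.780.

σ̂²_MAP = 4.780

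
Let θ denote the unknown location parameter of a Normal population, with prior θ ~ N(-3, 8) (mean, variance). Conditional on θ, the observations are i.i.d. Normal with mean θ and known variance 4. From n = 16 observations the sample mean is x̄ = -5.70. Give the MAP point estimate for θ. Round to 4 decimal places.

θ̂_MAP = -5.6182

n = 16, x̄ = -5.70.
For a Normal prior and Normal likelihood with known variance, the posterior is Normal; its mode equals its mean, the precision-weighted average.
Prior precision 1/σ₀² = 1/8 = 0.125; data precision n/σ² = 16/4 = 4.
θ̂ = (0.125·(-3) + 4·(-5.7)) / (0.125 + 4) = (-23.175)/4.125 = -309/55 ≈ -5.6182.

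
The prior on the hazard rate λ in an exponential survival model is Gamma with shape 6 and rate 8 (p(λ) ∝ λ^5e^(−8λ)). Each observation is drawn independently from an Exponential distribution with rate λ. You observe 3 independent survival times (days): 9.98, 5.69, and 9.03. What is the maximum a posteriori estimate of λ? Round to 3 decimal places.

The Exponential(rate=λ) likelihood is ∝ λ^n e^(−λΣtᵢ). Here n = 3 and Σtᵢ = 9.98 + 5.69 + 9.03 = 24.70.
Posterior ∝ λ^5e^(−8λ) · λ^3e^(−24.70λ) = λ^8e^(−32.70λ), i.e. Gamma(9, 32.70).
Mode = (a−1)/b = 8/32.70 ≈ 0.245.

λ̂_MAP = 0.245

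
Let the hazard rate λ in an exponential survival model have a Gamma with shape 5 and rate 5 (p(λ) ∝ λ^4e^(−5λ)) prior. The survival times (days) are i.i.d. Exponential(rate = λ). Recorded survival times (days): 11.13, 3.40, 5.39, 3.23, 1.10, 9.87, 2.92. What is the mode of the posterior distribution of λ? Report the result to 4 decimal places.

λ̂_MAP = 0.2617

The Exponential(rate=λ) likelihood is ∝ λ^n e^(−λΣtᵢ). Here n = 7 and Σtᵢ = 11.13 + 3.40 + 5.39 + 3.23 + 1.10 + 9.87 + 2.92 = 37.04.
Posterior ∝ λ^4e^(−5λ) · λ^7e^(−37.04λ) = λ^11e^(−42.04λ), i.e. Gamma(12, 42.04).
Mode = (a−1)/b = 11/42.04 ≈ 0.2617.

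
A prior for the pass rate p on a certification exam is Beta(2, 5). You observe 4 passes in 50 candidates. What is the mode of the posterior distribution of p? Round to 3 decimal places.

Prior: Beta(2, 5).
Data: 4 successes in 50 trials. The binomial likelihood contributes p^4(1−p)^46, so the posterior is Beta(2+4, 5+46) = Beta(6, 51).
For Beta(a, b) with a, b > 1 the mode is (a−1)/(a+b−2) = 5/55 ≈ 0.091.

p̂_MAP = 0.091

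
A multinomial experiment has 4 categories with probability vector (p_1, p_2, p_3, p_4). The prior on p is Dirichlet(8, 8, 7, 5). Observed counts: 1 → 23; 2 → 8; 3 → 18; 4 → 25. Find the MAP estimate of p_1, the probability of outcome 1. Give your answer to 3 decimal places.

The posterior is Dirichlet(αᵢ + nᵢ) = Dirichlet(31, 16, 25, 30).
For a Dirichlet(a₁,…,a_K) with all aᵢ > 1, the mode has j-th component (aⱼ − 1)/(Σaᵢ − K).
Here Σaᵢ = 102 and K = 4, so p_1 = (31 − 1)/(102 − 4) = 30/98 ≈ 0.306.

MAP estimate: 0.306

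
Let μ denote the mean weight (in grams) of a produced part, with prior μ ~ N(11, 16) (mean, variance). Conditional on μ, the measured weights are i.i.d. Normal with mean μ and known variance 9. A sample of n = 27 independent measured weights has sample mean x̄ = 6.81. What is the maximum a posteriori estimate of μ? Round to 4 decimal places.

n = 27, x̄ = 6.81.
For a Normal prior and Normal likelihood with known variance, the posterior is Normal; its mode equals its mean, the precision-weighted average.
Prior precision 1/σ₀² = 1/16 = 0.0625; data precision n/σ² = 27/9 = 3.
μ̂ = (0.0625·11 + 3·6.81) / (0.0625 + 3) = 21.1175/3.0625 = 8447/1225 ≈ 6.8955.

μ̂_MAP = 6.8955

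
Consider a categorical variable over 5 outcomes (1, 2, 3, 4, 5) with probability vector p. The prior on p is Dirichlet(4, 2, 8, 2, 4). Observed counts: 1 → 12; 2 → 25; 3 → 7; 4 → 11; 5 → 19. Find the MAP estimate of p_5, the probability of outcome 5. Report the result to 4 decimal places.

MAP estimate: 0.2472

The posterior is Dirichlet(αᵢ + nᵢ) = Dirichlet(16, 27, 15, 13, 23).
For a Dirichlet(a₁,…,a_K) with all aᵢ > 1, the mode has j-th component (aⱼ − 1)/(Σaᵢ − K).
Here Σaᵢ = 94 and K = 5, so p_5 = (23 − 1)/(94 − 5) = 22/89 ≈ 0.2472.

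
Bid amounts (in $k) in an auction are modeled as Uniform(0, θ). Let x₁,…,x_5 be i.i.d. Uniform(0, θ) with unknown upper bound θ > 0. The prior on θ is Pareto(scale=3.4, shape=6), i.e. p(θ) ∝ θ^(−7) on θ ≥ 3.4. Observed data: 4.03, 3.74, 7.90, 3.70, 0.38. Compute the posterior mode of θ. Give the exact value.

The Uniform(0, θ) likelihood is θ^(−n) for θ ≥ max(xᵢ), zero otherwise. Here max(xᵢ) = 7.90.
Posterior ∝ θ^(−7) · θ^(−5) = θ^(−12) on θ ≥ max(3.4, 7.90) = 7.90.
This density is strictly decreasing in θ, so the posterior mode lies at the lower boundary of the support.

θ̂_MAP = 7.90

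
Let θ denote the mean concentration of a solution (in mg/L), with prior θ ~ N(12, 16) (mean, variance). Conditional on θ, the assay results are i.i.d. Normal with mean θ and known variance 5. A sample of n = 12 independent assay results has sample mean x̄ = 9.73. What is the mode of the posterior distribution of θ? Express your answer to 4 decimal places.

θ̂_MAP = 9.7876

n = 12, x̄ = 9.73.
For a Normal prior and Normal likelihood with known variance, the posterior is Normal; its mode equals its mean, the precision-weighted average.
Prior precision 1/σ₀² = 1/16 = 0.0625; data precision n/σ² = 12/5 = 2.4.
θ̂ = (0.0625·12 + 2.4·9.73) / (0.0625 + 2.4) = 24.102/2.4625 = 48204/4925 ≈ 9.7876.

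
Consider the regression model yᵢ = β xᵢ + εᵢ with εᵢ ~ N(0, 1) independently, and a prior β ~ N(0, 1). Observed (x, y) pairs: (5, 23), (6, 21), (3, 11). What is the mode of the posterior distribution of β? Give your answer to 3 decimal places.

log p(β | y) = −Σ(yᵢ − βxᵢ)²/(2·1) − β²/(2·1) + const.
Setting the derivative to zero: Σxᵢ(yᵢ − βxᵢ)/1 − β/1 = 0, so β = Σxᵢyᵢ / (Σxᵢ² + σ²/τ²).
Σxᵢyᵢ = 5·23 + 6·21 + 3·11 = 274; Σxᵢ² = 70; σ²/τ² = 1.
β̂_MAP = 274 / (70 + 1) = 274/71 ≈ 3.859.

β̂_MAP = 3.859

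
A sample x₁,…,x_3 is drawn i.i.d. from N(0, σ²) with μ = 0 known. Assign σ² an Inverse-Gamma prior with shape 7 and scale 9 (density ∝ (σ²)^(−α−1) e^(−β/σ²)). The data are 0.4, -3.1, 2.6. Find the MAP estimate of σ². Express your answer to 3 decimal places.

Sum of squared deviations about the known mean: SS = (0.4−0)² + (-3.1−0)² + (2.6−0)² = 16.53.
The Normal likelihood contributes (σ²)^(−n/2) exp(−SS/(2σ²)), so the posterior is Inverse-Gamma(α + n/2, β + SS/2) = Inverse-Gamma(8.5, 17.265).
The mode of Inverse-Gamma(a, b) is b/(a+1) = 17.265/9.5 ≈ 1.817.

σ̂²_MAP = 1.817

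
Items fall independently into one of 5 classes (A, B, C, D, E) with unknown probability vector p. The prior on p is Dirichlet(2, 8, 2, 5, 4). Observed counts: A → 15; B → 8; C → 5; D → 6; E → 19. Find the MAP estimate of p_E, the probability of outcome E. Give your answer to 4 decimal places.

MAP estimate of p_E = 0.3188

The posterior is Dirichlet(αᵢ + nᵢ) = Dirichlet(17, 16, 7, 11, 23).
For a Dirichlet(a₁,…,a_K) with all aᵢ > 1, the mode has j-th component (aⱼ − 1)/(Σaᵢ − K).
Here Σaᵢ = 74 and K = 5, so p_E = (23 − 1)/(74 − 5) = 22/69 ≈ 0.3188.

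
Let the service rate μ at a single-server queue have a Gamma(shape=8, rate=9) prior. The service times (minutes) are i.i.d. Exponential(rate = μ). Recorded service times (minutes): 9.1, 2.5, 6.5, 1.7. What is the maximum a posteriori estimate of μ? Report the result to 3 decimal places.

The Exponential(rate=μ) likelihood is ∝ μ^n e^(−μΣtᵢ). Here n = 4 and Σtᵢ = 9.1 + 2.5 + 6.5 + 1.7 = 19.8.
Posterior ∝ μ^7e^(−9μ) · μ^4e^(−19.8μ) = μ^11e^(−28.8μ), i.e. Gamma(12, 28.8).
Mode = (a−1)/b = 11/28.8 ≈ 0.382.

μ̂_MAP = 0.382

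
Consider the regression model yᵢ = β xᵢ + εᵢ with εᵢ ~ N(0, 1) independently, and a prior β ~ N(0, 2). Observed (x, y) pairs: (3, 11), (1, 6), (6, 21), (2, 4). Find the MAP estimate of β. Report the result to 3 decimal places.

log p(β | y) = −Σ(yᵢ − βxᵢ)²/(2·1) − β²/(2·2) + const.
Setting the derivative to zero: Σxᵢ(yᵢ − βxᵢ)/1 − β/2 = 0, so β = Σxᵢyᵢ / (Σxᵢ² + σ²/τ²).
Σxᵢyᵢ = 3·11 + 1·6 + 6·21 + 2·4 = 173; Σxᵢ² = 50; σ²/τ² = 0.5.
β̂_MAP = 173 / (50 + 0.5) = 173/50.5 ≈ 3.426.

β̂_MAP = 3.426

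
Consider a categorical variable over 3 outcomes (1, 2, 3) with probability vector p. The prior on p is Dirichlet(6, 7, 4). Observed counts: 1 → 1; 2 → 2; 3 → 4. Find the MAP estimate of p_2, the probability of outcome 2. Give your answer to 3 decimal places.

MAP estimate: 0.381

The posterior is Dirichlet(αᵢ + nᵢ) = Dirichlet(7, 9, 8).
For a Dirichlet(a₁,…,a_K) with all aᵢ > 1, the mode has j-th component (aⱼ − 1)/(Σaᵢ − K).
Here Σaᵢ = 24 and K = 3, so p_2 = (9 − 1)/(24 − 3) = 8/21 ≈ 0.381.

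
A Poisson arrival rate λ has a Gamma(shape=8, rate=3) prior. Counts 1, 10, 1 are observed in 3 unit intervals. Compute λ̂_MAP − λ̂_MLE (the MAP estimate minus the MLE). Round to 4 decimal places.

Σxᵢ = 12. Posterior is Gamma(20, 6); MAP = (20−1)/6 = 19/6 ≈ 3.16667.
MLE = x̄ = 12/3 ≈ 4.00000.
Difference = 19/6 − 12/3 = -5/6 ≈ -0.8333.

MAP − MLE = -0.8333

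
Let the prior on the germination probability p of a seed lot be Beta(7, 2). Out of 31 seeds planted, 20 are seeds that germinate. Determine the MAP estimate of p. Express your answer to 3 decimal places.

p̂_MAP = 0.684

Prior: Beta(7, 2).
Data: 20 successes in 31 trials. The binomial likelihood contributes p^20(1−p)^11, so the posterior is Beta(7+20, 2+11) = Beta(27, 13).
For Beta(a, b) with a, b > 1 the mode is (a−1)/(a+b−2) = 26/38 ≈ 0.684.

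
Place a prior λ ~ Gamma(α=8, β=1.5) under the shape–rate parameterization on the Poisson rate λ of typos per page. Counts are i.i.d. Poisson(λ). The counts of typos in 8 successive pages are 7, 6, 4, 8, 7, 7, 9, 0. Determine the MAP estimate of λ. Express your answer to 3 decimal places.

λ̂_MAP = 5.789

Σxᵢ = 7+6+4+8+7+7+9+0 = 48, with n = 8.
Posterior ∝ λ^7e^(−1.5λ) · λ^48e^(−8λ) = λ^55e^(−9.5λ), i.e. Gamma(shape=56, rate=9.5).
The mode of a Gamma(a, b) with a ≥ 1 (shape–rate) is (a−1)/b = 55/9.5 ≈ 5.789.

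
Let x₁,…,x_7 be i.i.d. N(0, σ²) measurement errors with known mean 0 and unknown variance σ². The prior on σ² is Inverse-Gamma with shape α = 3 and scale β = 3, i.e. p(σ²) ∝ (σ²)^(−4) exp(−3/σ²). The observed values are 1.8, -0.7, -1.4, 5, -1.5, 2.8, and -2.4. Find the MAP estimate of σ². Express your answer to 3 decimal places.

Sum of squared deviations about the known mean: SS = (1.8−0)² + (-0.7−0)² + (-1.4−0)² + (5−0)² + (-1.5−0)² + (2.8−0)² + (-2.4−0)² = 46.54.
The Normal likelihood contributes (σ²)^(−n/2) exp(−SS/(2σ²)), so the posterior is Inverse-Gamma(α + n/2, β + SS/2) = Inverse-Gamma(6.5, 26.27).
The mode of Inverse-Gamma(a, b) is b/(a+1) = 26.27/7.5 ≈ 3.503.

σ̂²_MAP = 3.503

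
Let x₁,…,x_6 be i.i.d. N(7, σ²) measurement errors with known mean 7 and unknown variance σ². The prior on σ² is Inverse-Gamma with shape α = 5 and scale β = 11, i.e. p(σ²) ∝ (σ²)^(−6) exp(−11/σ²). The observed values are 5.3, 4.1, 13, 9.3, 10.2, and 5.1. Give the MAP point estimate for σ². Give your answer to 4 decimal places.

σ̂²_MAP = 4.9133

Sum of squared deviations about the known mean: SS = (5.3−7)² + (4.1−7)² + (13−7)² + (9.3−7)² + (10.2−7)² + (5.1−7)² = 66.44.
The Normal likelihood contributes (σ²)^(−n/2) exp(−SS/(2σ²)), so the posterior is Inverse-Gamma(α + n/2, β + SS/2) = Inverse-Gamma(8, 44.22).
The mode of Inverse-Gamma(a, b) is b/(a+1) = 44.22/9 ≈ 4.9133.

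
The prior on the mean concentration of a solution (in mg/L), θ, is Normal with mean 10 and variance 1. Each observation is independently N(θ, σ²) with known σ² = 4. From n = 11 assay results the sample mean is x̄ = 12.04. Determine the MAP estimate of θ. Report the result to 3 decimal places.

θ̂_MAP = 11.496

n = 11, x̄ = 12.04.
For a Normal prior and Normal likelihood with known variance, the posterior is Normal; its mode equals its mean, the precision-weighted average.
Prior precision 1/σ₀² = 1/1 = 1; data precision n/σ² = 11/4 = 2.75.
θ̂ = (1·10 + 2.75·12.04) / (1 + 2.75) = 43.11/3.75 = 11.496.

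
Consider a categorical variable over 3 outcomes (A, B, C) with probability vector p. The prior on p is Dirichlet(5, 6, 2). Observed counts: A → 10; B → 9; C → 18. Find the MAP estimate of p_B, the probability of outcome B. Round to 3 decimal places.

The posterior is Dirichlet(αᵢ + nᵢ) = Dirichlet(15, 15, 20).
For a Dirichlet(a₁,…,a_K) with all aᵢ > 1, the mode has j-th component (aⱼ − 1)/(Σaᵢ − K).
Here Σaᵢ = 50 and K = 3, so p_B = (15 − 1)/(50 − 3) = 14/47 ≈ 0.298.

MAP estimate of p_B = 0.298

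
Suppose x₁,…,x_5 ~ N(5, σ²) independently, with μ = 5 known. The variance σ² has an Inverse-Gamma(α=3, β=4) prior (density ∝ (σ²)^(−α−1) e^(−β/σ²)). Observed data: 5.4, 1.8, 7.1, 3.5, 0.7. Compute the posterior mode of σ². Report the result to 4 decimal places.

Sum of squared deviations about the known mean: SS = (5.4−5)² + (1.8−5)² + (7.1−5)² + (3.5−5)² + (0.7−5)² = 35.55.
The Normal likelihood contributes (σ²)^(−n/2) exp(−SS/(2σ²)), so the posterior is Inverse-Gamma(α + n/2, β + SS/2) = Inverse-Gamma(5.5, 21.775).
The mode of Inverse-Gamma(a, b) is b/(a+1) = 21.775/6.5 ≈ 3.3500.

σ̂²_MAP = 3.3500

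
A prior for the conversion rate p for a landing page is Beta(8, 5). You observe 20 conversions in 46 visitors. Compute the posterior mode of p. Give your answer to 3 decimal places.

p̂_MAP = 0.474

Prior: Beta(8, 5).
Data: 20 successes in 46 trials. The binomial likelihood contributes p^20(1−p)^26, so the posterior is Beta(8+20, 5+26) = Beta(28, 31).
For Beta(a, b) with a, b > 1 the mode is (a−1)/(a+b−2) = 27/57 ≈ 0.474.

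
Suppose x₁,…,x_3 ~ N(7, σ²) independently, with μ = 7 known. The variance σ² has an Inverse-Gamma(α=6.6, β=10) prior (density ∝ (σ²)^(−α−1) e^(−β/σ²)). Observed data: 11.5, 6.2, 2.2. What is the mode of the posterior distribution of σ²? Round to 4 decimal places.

σ̂²_MAP = 3.5126

Sum of squared deviations about the known mean: SS = (11.5−7)² + (6.2−7)² + (2.2−7)² = 43.93.
The Normal likelihood contributes (σ²)^(−n/2) exp(−SS/(2σ²)), so the posterior is Inverse-Gamma(α + n/2, β + SS/2) = Inverse-Gamma(8.1, 31.965).
The mode of Inverse-Gamma(a, b) is b/(a+1) = 31.965/9.1 ≈ 3.5126.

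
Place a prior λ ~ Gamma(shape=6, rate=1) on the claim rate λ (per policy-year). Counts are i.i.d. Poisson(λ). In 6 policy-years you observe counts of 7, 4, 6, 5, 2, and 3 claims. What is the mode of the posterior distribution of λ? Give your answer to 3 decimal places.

Σxᵢ = 7+4+6+5+2+3 = 27, with n = 6.
Posterior ∝ λ^5e^(−1λ) · λ^27e^(−6λ) = λ^32e^(−7λ), i.e. Gamma(shape=33, rate=7).
The mode of a Gamma(a, b) with a ≥ 1 (shape–rate) is (a−1)/b = 32/7 ≈ 4.571.

λ̂_MAP = 4.571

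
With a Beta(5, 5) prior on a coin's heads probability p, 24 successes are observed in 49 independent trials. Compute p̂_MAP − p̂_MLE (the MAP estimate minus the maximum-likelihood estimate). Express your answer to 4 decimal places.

Posterior is Beta(29, 30); MAP = (29−1)/(59−2) = 28/57 ≈ 0.49123.
MLE ignores the prior: p̂_MLE = k/n = 24/49 ≈ 0.48980.
Difference = 28/57 − 24/49 = 4/2793 ≈ 0.0014.

MAP − MLE = 0.0014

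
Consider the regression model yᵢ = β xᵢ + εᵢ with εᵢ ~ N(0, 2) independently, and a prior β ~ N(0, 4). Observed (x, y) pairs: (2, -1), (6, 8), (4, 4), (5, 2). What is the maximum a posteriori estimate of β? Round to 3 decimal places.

β̂_MAP = 0.883

log p(β | y) = −Σ(yᵢ − βxᵢ)²/(2·2) − β²/(2·4) + const.
Setting the derivative to zero: Σxᵢ(yᵢ − βxᵢ)/2 − β/4 = 0, so β = Σxᵢyᵢ / (Σxᵢ² + σ²/τ²).
Σxᵢyᵢ = 2·(-1) + 6·8 + 4·4 + 5·2 = 72; Σxᵢ² = 81; σ²/τ² = 0.5.
β̂_MAP = 72 / (81 + 0.5) = 72/81.5 ≈ 0.883.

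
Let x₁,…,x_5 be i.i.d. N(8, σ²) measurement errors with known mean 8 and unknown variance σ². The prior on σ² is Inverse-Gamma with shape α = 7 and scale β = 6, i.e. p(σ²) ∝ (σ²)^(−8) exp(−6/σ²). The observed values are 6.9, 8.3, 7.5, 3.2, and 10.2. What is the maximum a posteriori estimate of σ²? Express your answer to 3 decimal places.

σ̂²_MAP = 1.973

Sum of squared deviations about the known mean: SS = (6.9−8)² + (8.3−8)² + (7.5−8)² + (3.2−8)² + (10.2−8)² = 29.43.
The Normal likelihood contributes (σ²)^(−n/2) exp(−SS/(2σ²)), so the posterior is Inverse-Gamma(α + n/2, β + SS/2) = Inverse-Gamma(9.5, 20.715).
The mode of Inverse-Gamma(a, b) is b/(a+1) = 20.715/10.5 ≈ 1.973.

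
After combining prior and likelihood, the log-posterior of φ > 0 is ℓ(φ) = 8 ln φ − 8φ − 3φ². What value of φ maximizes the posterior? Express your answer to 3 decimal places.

ℓ'(φ) = 8/φ − 8 − 6φ. Setting this to zero and multiplying by φ: 6φ² + 8φ − 8 = 0.
φ = (−8 + √(8² + 4·6·8)) / (2·6) = (−8 + √256) / 12 = (−8 + 16)/12 = 2/3.
ℓ''(φ) = −8/φ² − 6 < 0, confirming a maximum.

φ̂_MAP = 0.667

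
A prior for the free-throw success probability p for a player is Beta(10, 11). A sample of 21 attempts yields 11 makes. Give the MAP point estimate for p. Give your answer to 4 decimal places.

p̂_MAP = 0.5000

Prior: Beta(10, 11).
Data: 11 successes in 21 trials. The binomial likelihood contributes p^11(1−p)^10, so the posterior is Beta(10+11, 11+10) = Beta(21, 21).
For Beta(a, b) with a, b > 1 the mode is (a−1)/(a+b−2) = 20/40 ≈ 0.5000.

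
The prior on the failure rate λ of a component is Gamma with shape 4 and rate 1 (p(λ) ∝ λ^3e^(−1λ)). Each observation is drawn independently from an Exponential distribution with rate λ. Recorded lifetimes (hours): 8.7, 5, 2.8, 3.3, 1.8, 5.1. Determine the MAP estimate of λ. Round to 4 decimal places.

λ̂_MAP = 0.3249

The Exponential(rate=λ) likelihood is ∝ λ^n e^(−λΣtᵢ). Here n = 6 and Σtᵢ = 8.7 + 5 + 2.8 + 3.3 + 1.8 + 5.1 = 26.7.
Posterior ∝ λ^3e^(−1λ) · λ^6e^(−26.7λ) = λ^9e^(−27.7λ), i.e. Gamma(10, 27.7).
Mode = (a−1)/b = 9/27.7 ≈ 0.3249.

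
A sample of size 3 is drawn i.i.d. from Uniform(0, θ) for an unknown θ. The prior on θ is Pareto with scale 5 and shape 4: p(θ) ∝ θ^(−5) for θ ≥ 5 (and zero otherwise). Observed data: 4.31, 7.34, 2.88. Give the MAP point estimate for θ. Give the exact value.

θ̂_MAP = 7.34

The Uniform(0, θ) likelihood is θ^(−n) for θ ≥ max(xᵢ), zero otherwise. Here max(xᵢ) = 7.34.
Posterior ∝ θ^(−5) · θ^(−3) = θ^(−8) on θ ≥ max(5, 7.34) = 7.34.
This density is strictly decreasing in θ, so the posterior mode lies at the lower boundary of the support.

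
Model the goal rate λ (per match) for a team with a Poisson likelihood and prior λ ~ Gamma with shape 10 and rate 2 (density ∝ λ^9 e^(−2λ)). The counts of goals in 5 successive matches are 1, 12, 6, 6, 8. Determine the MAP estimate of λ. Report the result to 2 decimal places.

Σxᵢ = 1+12+6+6+8 = 33, with n = 5.
Posterior ∝ λ^9e^(−2λ) · λ^33e^(−5λ) = λ^42e^(−7λ), i.e. Gamma(shape=43, rate=7).
The mode of a Gamma(a, b) with a ≥ 1 (shape–rate) is (a−1)/b = 42/7 ≈ 6.00.

λ̂_MAP = 6.00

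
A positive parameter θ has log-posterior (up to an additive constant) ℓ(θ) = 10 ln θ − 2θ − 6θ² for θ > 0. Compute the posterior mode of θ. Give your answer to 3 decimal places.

θ̂_MAP = 0.833

ℓ'(θ) = 10/θ − 2 − 12θ. Setting this to zero and multiplying by θ: 12θ² + 2θ − 10 = 0.
θ = (−2 + √(2² + 4·12·10)) / (2·12) = (−2 + √484) / 24 = (−2 + 22)/24 = 5/6.
ℓ''(θ) = −10/θ² − 12 < 0, confirming a maximum.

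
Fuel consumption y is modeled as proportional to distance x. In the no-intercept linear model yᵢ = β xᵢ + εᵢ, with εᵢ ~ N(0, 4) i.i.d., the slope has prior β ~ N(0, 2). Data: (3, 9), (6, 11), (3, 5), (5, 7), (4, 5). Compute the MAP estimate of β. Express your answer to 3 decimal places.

β̂_MAP = 1.680

log p(β | y) = −Σ(yᵢ − βxᵢ)²/(2·4) − β²/(2·2) + const.
Setting the derivative to zero: Σxᵢ(yᵢ − βxᵢ)/4 − β/2 = 0, so β = Σxᵢyᵢ / (Σxᵢ² + σ²/τ²).
Σxᵢyᵢ = 3·9 + 6·11 + 3·5 + 5·7 + 4·5 = 163; Σxᵢ² = 95; σ²/τ² = 2.
β̂_MAP = 163 / (95 + 2) = 163/97 ≈ 1.680.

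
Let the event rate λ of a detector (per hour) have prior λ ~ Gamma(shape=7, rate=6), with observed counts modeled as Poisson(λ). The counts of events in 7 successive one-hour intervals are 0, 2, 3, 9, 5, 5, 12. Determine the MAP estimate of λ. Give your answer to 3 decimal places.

Σxᵢ = 0+2+3+9+5+5+12 = 36, with n = 7.
Posterior ∝ λ^6e^(−6λ) · λ^36e^(−7λ) = λ^42e^(−13λ), i.e. Gamma(shape=43, rate=13).
The mode of a Gamma(a, b) with a ≥ 1 (shape–rate) is (a−1)/b = 42/13 ≈ 3.231.

λ̂_MAP = 3.231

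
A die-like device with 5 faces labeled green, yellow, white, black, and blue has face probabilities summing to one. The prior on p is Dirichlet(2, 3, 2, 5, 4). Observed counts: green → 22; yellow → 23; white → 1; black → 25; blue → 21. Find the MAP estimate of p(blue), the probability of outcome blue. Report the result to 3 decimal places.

The posterior is Dirichlet(αᵢ + nᵢ) = Dirichlet(24, 26, 3, 30, 25).
For a Dirichlet(a₁,…,a_K) with all aᵢ > 1, the mode has j-th component (aⱼ − 1)/(Σaᵢ − K).
Here Σaᵢ = 108 and K = 5, so p(blue) = (25 − 1)/(108 − 5) = 24/103 ≈ 0.233.

MAP estimate of p(blue) = 0.233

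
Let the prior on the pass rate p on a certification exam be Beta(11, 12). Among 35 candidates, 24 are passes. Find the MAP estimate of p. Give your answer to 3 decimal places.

p̂_MAP = 0.607

Prior: Beta(11, 12).
Data: 24 successes in 35 trials. The binomial likelihood contributes p^24(1−p)^11, so the posterior is Beta(11+24, 12+11) = Beta(35, 23).
For Beta(a, b) with a, b > 1 the mode is (a−1)/(a+b−2) = 34/56 ≈ 0.607.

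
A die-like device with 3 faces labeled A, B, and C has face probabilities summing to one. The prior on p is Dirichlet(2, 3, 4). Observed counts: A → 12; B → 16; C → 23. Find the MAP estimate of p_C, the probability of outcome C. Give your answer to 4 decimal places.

MAP estimate of p_C = 0.4561

The posterior is Dirichlet(αᵢ + nᵢ) = Dirichlet(14, 19, 27).
For a Dirichlet(a₁,…,a_K) with all aᵢ > 1, the mode has j-th component (aⱼ − 1)/(Σaᵢ − K).
Here Σaᵢ = 60 and K = 3, so p_C = (27 − 1)/(60 − 3) = 26/57 ≈ 0.4561.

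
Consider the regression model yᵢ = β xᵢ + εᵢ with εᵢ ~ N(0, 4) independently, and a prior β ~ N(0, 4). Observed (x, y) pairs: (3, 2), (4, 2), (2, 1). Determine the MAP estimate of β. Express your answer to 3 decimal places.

log p(β | y) = −Σ(yᵢ − βxᵢ)²/(2·4) − β²/(2·4) + const.
Setting the derivative to zero: Σxᵢ(yᵢ − βxᵢ)/4 − β/4 = 0, so β = Σxᵢyᵢ / (Σxᵢ² + σ²/τ²).
Σxᵢyᵢ = 3·2 + 4·2 + 2·1 = 16; Σxᵢ² = 29; σ²/τ² = 1.
β̂_MAP = 16 / (29 + 1) = 16/30 ≈ 0.533.

β̂_MAP = 0.533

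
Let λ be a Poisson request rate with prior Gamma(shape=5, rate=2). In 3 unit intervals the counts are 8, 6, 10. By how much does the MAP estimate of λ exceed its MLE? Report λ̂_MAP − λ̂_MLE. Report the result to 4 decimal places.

Σxᵢ = 24. Posterior is Gamma(29, 5); MAP = (29−1)/5 = 28/5 ≈ 5.60000.
MLE = x̄ = 24/3 ≈ 8.00000.
Difference = 28/5 − 24/3 = -12/5 ≈ -2.4000.

MAP − MLE = -2.4000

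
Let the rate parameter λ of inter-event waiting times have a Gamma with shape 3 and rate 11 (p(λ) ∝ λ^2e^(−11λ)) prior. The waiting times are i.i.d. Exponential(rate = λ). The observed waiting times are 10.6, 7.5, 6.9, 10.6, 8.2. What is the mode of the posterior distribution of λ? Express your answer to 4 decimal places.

λ̂_MAP = 0.1277

The Exponential(rate=λ) likelihood is ∝ λ^n e^(−λΣtᵢ). Here n = 5 and Σtᵢ = 10.6 + 7.5 + 6.9 + 10.6 + 8.2 = 43.8.
Posterior ∝ λ^2e^(−11λ) · λ^5e^(−43.8λ) = λ^7e^(−54.8λ), i.e. Gamma(8, 54.8).
Mode = (a−1)/b = 7/54.8 ≈ 0.1277.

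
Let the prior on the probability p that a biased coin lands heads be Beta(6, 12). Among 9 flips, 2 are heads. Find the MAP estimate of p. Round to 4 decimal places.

p̂_MAP = 0.2800

Prior: Beta(6, 12).
Data: 2 successes in 9 trials. The binomial likelihood contributes p^2(1−p)^7, so the posterior is Beta(6+2, 12+7) = Beta(8, 19).
For Beta(a, b) with a, b > 1 the mode is (a−1)/(a+b−2) = 7/25 ≈ 0.2800.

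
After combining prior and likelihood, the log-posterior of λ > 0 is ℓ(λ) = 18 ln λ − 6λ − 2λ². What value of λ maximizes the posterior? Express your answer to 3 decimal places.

ℓ'(λ) = 18/λ − 6 − 4λ. Setting this to zero and multiplying by λ: 4λ² + 6λ − 18 = 0.
λ = (−6 + √(6² + 4·4·18)) / (2·4) = (−6 + √324) / 8 = (−6 + 18)/8 = 3/2.
ℓ''(λ) = −18/λ² − 4 < 0, confirming a maximum.

λ̂_MAP = 1.500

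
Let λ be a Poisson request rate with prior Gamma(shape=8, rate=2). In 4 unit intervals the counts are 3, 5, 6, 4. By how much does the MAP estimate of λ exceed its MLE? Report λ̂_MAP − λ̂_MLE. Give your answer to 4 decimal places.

MAP − MLE = -0.3333

Σxᵢ = 18. Posterior is Gamma(26, 6); MAP = (26−1)/6 = 25/6 ≈ 4.16667.
MLE = x̄ = 18/4 ≈ 4.50000.
Difference = 25/6 − 18/4 = -1/3 ≈ -0.3333.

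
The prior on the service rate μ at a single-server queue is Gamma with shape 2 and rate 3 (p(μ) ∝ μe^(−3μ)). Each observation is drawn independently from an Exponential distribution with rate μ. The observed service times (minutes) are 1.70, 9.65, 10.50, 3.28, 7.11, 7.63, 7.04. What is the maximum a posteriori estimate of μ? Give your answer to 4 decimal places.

μ̂_MAP = 0.1603

The Exponential(rate=μ) likelihood is ∝ μ^n e^(−μΣtᵢ). Here n = 7 and Σtᵢ = 1.70 + 9.65 + 10.50 + 3.28 + 7.11 + 7.63 + 7.04 = 46.91.
Posterior ∝ μe^(−3μ) · μ^7e^(−46.91μ) = μ^8e^(−49.91μ), i.e. Gamma(9, 49.91).
Mode = (a−1)/b = 8/49.91 ≈ 0.1603.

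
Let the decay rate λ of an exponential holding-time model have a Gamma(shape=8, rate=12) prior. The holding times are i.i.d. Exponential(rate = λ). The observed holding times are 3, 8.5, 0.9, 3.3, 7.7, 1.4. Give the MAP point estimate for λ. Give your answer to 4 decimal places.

λ̂_MAP = 0.3533

The Exponential(rate=λ) likelihood is ∝ λ^n e^(−λΣtᵢ). Here n = 6 and Σtᵢ = 3 + 8.5 + 0.9 + 3.3 + 7.7 + 1.4 = 24.8.
Posterior ∝ λ^7e^(−12λ) · λ^6e^(−24.8λ) = λ^13e^(−36.8λ), i.e. Gamma(14, 36.8).
Mode = (a−1)/b = 13/36.8 ≈ 0.3533.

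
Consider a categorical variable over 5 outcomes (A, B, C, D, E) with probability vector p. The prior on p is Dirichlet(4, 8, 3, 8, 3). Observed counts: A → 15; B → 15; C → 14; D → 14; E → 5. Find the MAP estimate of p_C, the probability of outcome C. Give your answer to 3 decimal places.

The posterior is Dirichlet(αᵢ + nᵢ) = Dirichlet(19, 23, 17, 22, 8).
For a Dirichlet(a₁,…,a_K) with all aᵢ > 1, the mode has j-th component (aⱼ − 1)/(Σaᵢ − K).
Here Σaᵢ = 89 and K = 5, so p_C = (17 − 1)/(89 − 5) = 16/84 ≈ 0.190.

MAP estimate of p_C = 0.190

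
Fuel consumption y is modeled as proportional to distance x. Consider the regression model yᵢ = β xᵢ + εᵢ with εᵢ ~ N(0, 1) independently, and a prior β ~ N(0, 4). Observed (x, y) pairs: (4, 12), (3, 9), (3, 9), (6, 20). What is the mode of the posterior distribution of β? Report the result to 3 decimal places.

log p(β | y) = −Σ(yᵢ − βxᵢ)²/(2·1) − β²/(2·4) + const.
Setting the derivative to zero: Σxᵢ(yᵢ − βxᵢ)/1 − β/4 = 0, so β = Σxᵢyᵢ / (Σxᵢ² + σ²/τ²).
Σxᵢyᵢ = 4·12 + 3·9 + 3·9 + 6·20 = 222; Σxᵢ² = 70; σ²/τ² = 0.25.
β̂_MAP = 222 / (70 + 0.25) = 222/70.25 ≈ 3.160.

β̂_MAP = 3.160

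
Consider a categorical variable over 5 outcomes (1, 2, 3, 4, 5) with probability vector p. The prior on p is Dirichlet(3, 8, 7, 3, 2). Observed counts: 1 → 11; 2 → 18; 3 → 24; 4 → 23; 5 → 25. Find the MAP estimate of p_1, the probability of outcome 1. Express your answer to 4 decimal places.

The posterior is Dirichlet(αᵢ + nᵢ) = Dirichlet(14, 26, 31, 26, 27).
For a Dirichlet(a₁,…,a_K) with all aᵢ > 1, the mode has j-th component (aⱼ − 1)/(Σaᵢ − K).
Here Σaᵢ = 124 and K = 5, so p_1 = (14 − 1)/(124 − 5) = 13/119 ≈ 0.1092.

MAP estimate: 0.1092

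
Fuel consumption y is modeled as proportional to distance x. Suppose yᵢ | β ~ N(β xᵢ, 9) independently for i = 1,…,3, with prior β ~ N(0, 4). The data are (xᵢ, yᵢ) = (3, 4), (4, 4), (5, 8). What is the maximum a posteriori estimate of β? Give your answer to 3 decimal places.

β̂_MAP = 1.301

log p(β | y) = −Σ(yᵢ − βxᵢ)²/(2·9) − β²/(2·4) + const.
Setting the derivative to zero: Σxᵢ(yᵢ − βxᵢ)/9 − β/4 = 0, so β = Σxᵢyᵢ / (Σxᵢ² + σ²/τ²).
Σxᵢyᵢ = 3·4 + 4·4 + 5·8 = 68; Σxᵢ² = 50; σ²/τ² = 2.25.
β̂_MAP = 68 / (50 + 2.25) = 68/52.25 ≈ 1.301.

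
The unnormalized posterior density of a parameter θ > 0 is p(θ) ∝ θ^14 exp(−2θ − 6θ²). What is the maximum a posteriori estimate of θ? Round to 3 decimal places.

θ̂_MAP = 1.000

ℓ'(θ) = 14/θ − 2 − 12θ. Setting this to zero and multiplying by θ: 12θ² + 2θ − 14 = 0.
θ = (−2 + √(2² + 4·12·14)) / (2·12) = (−2 + √676) / 24 = (−2 + 26)/24 = 1.
ℓ''(θ) = −14/θ² − 12 < 0, confirming a maximum.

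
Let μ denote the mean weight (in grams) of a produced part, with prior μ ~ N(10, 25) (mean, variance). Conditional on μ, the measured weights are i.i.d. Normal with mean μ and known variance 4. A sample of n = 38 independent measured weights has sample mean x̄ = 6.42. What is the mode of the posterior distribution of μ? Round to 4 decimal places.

μ̂_MAP = 6.4350

n = 38, x̄ = 6.42.
For a Normal prior and Normal likelihood with known variance, the posterior is Normal; its mode equals its mean, the precision-weighted average.
Prior precision 1/σ₀² = 1/25 = 0.04; data precision n/σ² = 38/4 = 9.5.
μ̂ = (0.04·10 + 9.5·6.42) / (0.04 + 9.5) = 61.39/9.54 = 6139/954 ≈ 6.4350.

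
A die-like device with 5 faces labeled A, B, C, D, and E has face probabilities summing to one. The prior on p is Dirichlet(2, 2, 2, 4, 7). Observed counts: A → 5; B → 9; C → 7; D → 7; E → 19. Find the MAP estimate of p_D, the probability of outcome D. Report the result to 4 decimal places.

MAP estimate of p_D = 0.1695

The posterior is Dirichlet(αᵢ + nᵢ) = Dirichlet(7, 11, 9, 11, 26).
For a Dirichlet(a₁,…,a_K) with all aᵢ > 1, the mode has j-th component (aⱼ − 1)/(Σaᵢ − K).
Here Σaᵢ = 64 and K = 5, so p_D = (11 − 1)/(64 − 5) = 10/59 ≈ 0.1695.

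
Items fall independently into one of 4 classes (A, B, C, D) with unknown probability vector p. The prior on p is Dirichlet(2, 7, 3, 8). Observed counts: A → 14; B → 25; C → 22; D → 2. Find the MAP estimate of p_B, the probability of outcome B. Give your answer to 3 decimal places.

The posterior is Dirichlet(αᵢ + nᵢ) = Dirichlet(16, 32, 25, 10).
For a Dirichlet(a₁,…,a_K) with all aᵢ > 1, the mode has j-th component (aⱼ − 1)/(Σaᵢ − K).
Here Σaᵢ = 83 and K = 4, so p_B = (32 − 1)/(83 − 4) = 31/79 ≈ 0.392.

MAP estimate of p_B = 0.392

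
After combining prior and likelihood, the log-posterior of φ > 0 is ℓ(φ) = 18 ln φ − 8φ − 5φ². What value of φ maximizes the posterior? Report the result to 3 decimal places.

φ̂_MAP = 1.000

ℓ'(φ) = 18/φ − 8 − 10φ. Setting this to zero and multiplying by φ: 10φ² + 8φ − 18 = 0.
φ = (−8 + √(8² + 4·10·18)) / (2·10) = (−8 + √784) / 20 = (−8 + 28)/20 = 1.
ℓ''(φ) = −18/φ² − 10 < 0, confirming a maximum.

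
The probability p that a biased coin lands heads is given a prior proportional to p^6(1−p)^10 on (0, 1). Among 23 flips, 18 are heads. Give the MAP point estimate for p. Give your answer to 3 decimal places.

The prior density ∝ p^6(1−p)^10 is the kernel of Beta(7, 11).
Data: 18 successes in 23 trials. The binomial likelihood contributes p^18(1−p)^5, so the posterior is Beta(7+18, 11+5) = Beta(25, 16).
For Beta(a, b) with a, b > 1 the mode is (a−1)/(a+b−2) = 24/39 ≈ 0.615.

p̂_MAP = 0.615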